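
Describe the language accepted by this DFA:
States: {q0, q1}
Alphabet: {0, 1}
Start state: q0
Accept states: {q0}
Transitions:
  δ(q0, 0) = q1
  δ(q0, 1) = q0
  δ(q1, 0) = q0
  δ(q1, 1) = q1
Analyzing the DFA structure:
Start state: q0
Accept states: {q0}
Interpreting what each state remembers (checking against the transitions):
  q0: an even number of 0s has been read so far
  q1: an odd number of 0s has been read so far
  δ(q0, 0): in q0 (an even number of 0s has been read so far), after reading 0 we have: an odd number of 0s has been read so far → q1
  δ(q0, 1): in q0 (an even number of 0s has been read so far), after reading 1 we have: an even number of 0s has been read so far → q0
  δ(q1, 0): in q1 (an odd number of 0s has been read so far), after reading 0 we have: an even number of 0s has been read so far → q0
  δ(q1, 1): in q1 (an odd number of 0s has been read so far), after reading 1 we have: an odd number of 0s has been read so far → q1
A string is accepted iff it ends in {q0}, i.e. an even number of 0s has been read so far.
Language: All binary strings with an even number of 0s

Final answer: All binary strings with an even number of 0s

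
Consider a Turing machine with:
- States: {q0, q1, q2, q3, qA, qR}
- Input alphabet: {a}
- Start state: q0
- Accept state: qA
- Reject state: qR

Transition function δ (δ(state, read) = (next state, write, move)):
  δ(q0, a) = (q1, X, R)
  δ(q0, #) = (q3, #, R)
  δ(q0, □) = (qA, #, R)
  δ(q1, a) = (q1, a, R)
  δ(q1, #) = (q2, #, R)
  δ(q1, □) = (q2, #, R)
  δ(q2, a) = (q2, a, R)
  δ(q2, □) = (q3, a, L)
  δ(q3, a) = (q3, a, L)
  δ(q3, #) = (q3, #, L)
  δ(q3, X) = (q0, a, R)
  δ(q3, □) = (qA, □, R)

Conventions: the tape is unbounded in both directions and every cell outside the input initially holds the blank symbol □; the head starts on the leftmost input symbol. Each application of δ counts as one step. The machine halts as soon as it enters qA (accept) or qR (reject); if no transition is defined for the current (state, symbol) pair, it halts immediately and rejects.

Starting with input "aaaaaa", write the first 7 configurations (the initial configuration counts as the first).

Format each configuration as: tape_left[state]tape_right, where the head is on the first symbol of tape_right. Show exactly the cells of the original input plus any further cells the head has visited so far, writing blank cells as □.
Step 0: [q0]aaaaaa (head at position 0)
Step 1: δ(q0, a) = (q1, X, R)  ⊢  X[q1]aaaaa (head at position 1)
Step 2: δ(q1, a) = (q1, a, R)  ⊢  Xa[q1]aaaa (head at position 2)
Step 3: δ(q1, a) = (q1, a, R)  ⊢  Xaa[q1]aaa (head at position 3)
Step 4: δ(q1, a) = (q1, a, R)  ⊢  Xaaa[q1]aa (head at position 4)
Step 5: δ(q1, a) = (q1, a, R)  ⊢  Xaaaa[q1]a (head at position 5)
Step 6: δ(q1, a) = (q1, a, R)  ⊢  Xaaaaa[q1]□ (head at position 6)

Final answer: [q0]aaaaaa ⊢ X[q1]aaaaa ⊢ Xa[q1]aaaa ⊢ Xaa[q1]aaa ⊢ Xaaa[q1]aa ⊢ Xaaaa[q1]a ⊢ Xaaaaa[q1]□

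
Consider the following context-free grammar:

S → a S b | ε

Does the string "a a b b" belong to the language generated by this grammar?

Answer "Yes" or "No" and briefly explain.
A derivation exists: S ⇒ a S b ⇒ a a S b b ⇒ a a b b (using S → a S b twice, then S → ε).

Final answer: Yes - a valid derivation exists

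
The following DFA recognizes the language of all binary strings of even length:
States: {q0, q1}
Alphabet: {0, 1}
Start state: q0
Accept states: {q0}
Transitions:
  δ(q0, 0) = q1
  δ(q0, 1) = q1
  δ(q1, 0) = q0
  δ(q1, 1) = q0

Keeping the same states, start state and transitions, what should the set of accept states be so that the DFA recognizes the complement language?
The DFA is complete (every state has a transition on every symbol), so the complement
is recognized by the same DFA with accepting and non-accepting states swapped.
Original accept states: {q0}
Complement accept states = All states - Original accept states
= {q0, q1} - {q0}
= {q1}
Complement language: strings of ODD length

Final answer: {q1}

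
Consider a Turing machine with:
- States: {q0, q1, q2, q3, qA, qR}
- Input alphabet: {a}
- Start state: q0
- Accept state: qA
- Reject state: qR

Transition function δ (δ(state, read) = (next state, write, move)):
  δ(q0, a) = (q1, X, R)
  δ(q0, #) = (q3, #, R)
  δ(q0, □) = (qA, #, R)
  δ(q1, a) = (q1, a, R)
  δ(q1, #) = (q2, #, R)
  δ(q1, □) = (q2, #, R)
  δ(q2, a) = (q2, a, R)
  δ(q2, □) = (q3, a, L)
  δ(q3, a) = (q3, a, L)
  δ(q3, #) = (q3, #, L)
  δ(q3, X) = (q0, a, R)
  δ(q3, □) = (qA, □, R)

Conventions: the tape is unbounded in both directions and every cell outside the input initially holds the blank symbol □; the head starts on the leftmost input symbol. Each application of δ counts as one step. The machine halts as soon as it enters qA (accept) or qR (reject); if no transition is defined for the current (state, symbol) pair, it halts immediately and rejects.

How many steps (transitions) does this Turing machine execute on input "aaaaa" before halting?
Trace (configuration after each step, as tape_left[state]tape_right with head position):
Step 0: [q0]aaaaa (head at position 0)
Step 1: X[q1]aaaa (head 1)
Step 2: Xa[q1]aaa (head 2)
Step 3: Xaa[q1]aa (head 3)
Step 4: Xaaa[q1]a (head 4)
Step 5: Xaaaa[q1]□ (head 5)
Step 6: Xaaaa#[q2]□ (head 6)
Step 7: Xaaaa[q3]#a (head 5)
Step 8: Xaaa[q3]a#a (head 4)
Step 9: Xaa[q3]aa#a (head 3)
Step 10: Xa[q3]aaa#a (head 2)
Step 11: X[q3]aaaa#a (head 1)
Step 12: [q3]Xaaaa#a (head 0)
Step 13: a[q0]aaaa#a (head 1)
Step 14: aX[q1]aaa#a (head 2)
Step 15: aXa[q1]aa#a (head 3)
Step 16: aXaa[q1]a#a (head 4)
Step 17: aXaaa[q1]#a (head 5)
Step 18: aXaaa#[q2]a (head 6)
Step 19: aXaaa#a[q2]□ (head 7)
Step 20: aXaaa#[q3]aa (head 6)
Step 21: aXaaa[q3]#aa (head 5)
Step 22: aXaa[q3]a#aa (head 4)
Step 23: aXa[q3]aa#aa (head 3)
Step 24: aX[q3]aaa#aa (head 2)
Step 25: a[q3]Xaaa#aa (head 1)
Step 26: aa[q0]aaa#aa (head 2)
Step 27: aaX[q1]aa#aa (head 3)
Step 28: aaXa[q1]a#aa (head 4)
Step 29: aaXaa[q1]#aa (head 5)
Step 30: aaXaa#[q2]aa (head 6)
Step 31: aaXaa#a[q2]a (head 7)
Step 32: aaXaa#aa[q2]□ (head 8)
Step 33: aaXaa#a[q3]aa (head 7)
Step 34: aaXaa#[q3]aaa (head 6)
Step 35: aaXaa[q3]#aaa (head 5)
Step 36: aaXa[q3]a#aaa (head 4)
Step 37: aaX[q3]aa#aaa (head 3)
Step 38: aa[q3]Xaa#aaa (head 2)
Step 39: aaa[q0]aa#aaa (head 3)
Step 40: aaaX[q1]a#aaa (head 4)
Step 41: aaaXa[q1]#aaa (head 5)
Step 42: aaaXa#[q2]aaa (head 6)
Step 43: aaaXa#a[q2]aa (head 7)
Step 44: aaaXa#aa[q2]a (head 8)
Step 45: aaaXa#aaa[q2]□ (head 9)
Step 46: aaaXa#aa[q3]aa (head 8)
Step 47: aaaXa#a[q3]aaa (head 7)
Step 48: aaaXa#[q3]aaaa (head 6)
Step 49: aaaXa[q3]#aaaa (head 5)
Step 50: aaaX[q3]a#aaaa (head 4)
Step 51: aaa[q3]Xa#aaaa (head 3)
Step 52: aaaa[q0]a#aaaa (head 4)
Step 53: aaaaX[q1]#aaaa (head 5)
Step 54: aaaaX#[q2]aaaa (head 6)
Step 55: aaaaX#a[q2]aaa (head 7)
Step 56: aaaaX#aa[q2]aa (head 8)
Step 57: aaaaX#aaa[q2]a (head 9)
Step 58: aaaaX#aaaa[q2]□ (head 10)
Step 59: aaaaX#aaa[q3]aa (head 9)
Step 60: aaaaX#aa[q3]aaa (head 8)
Step 61: aaaaX#a[q3]aaaa (head 7)
Step 62: aaaaX#[q3]aaaaa (head 6)
Step 63: aaaaX[q3]#aaaaa (head 5)
Step 64: aaaa[q3]X#aaaaa (head 4)
Step 65: aaaaa[q0]#aaaaa (head 5)
Step 66: aaaaa#[q3]aaaaa (head 6)
Step 67: aaaaa[q3]#aaaaa (head 5)
Step 68: aaaa[q3]a#aaaaa (head 4)
Step 69: aaa[q3]aa#aaaaa (head 3)
Step 70: aa[q3]aaa#aaaaa (head 2)
Step 71: a[q3]aaaa#aaaaa (head 1)
Step 72: [q3]aaaaa#aaaaa (head 0)
Step 73: [q3]□aaaaa#aaaaa (head -1)
Step 74: □[qA]aaaaa#aaaaa (head 0)
The machine is in qA, so it halts and accepts.
Number of transitions executed: 74.

Final answer: 74 steps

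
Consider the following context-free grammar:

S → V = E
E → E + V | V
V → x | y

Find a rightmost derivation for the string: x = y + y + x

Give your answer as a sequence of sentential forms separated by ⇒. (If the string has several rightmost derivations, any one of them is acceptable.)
Start with S.
Step 1: the rightmost non-terminal is S; apply S → V = E:  V = E
Step 2: the rightmost non-terminal is E; apply E → E + V:  V = E + V
Step 3: the rightmost non-terminal is V; apply V → x:  V = E + x
Step 4: the rightmost non-terminal is E; apply E → E + V:  V = E + V + x
Step 5: the rightmost non-terminal is V; apply V → y:  V = E + y + x
Step 6: the rightmost non-terminal is E; apply E → V:  V = V + y + x
Step 7: the rightmost non-terminal is V; apply V → y:  V = y + y + x
Step 8: the rightmost non-terminal is V; apply V → x:  x = y + y + x

Final answer: S ⇒ V = E ⇒ V = E + V ⇒ V = E + x ⇒ V = E + V + x ⇒ V = E + y + x ⇒ V = V + y + x ⇒ V = y + y + x ⇒ x = y + y + x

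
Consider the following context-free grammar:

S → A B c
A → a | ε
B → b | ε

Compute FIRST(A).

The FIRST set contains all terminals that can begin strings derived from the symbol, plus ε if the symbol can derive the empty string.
A → a contributes a; A → ε makes A nullable, contributing ε. FIRST(A) = {a, ε}.

Final answer: {a, ε}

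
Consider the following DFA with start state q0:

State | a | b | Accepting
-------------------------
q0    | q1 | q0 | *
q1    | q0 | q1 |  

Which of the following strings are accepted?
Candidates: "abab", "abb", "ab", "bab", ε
"abab": q0 → q1 → q1 → q0 → q0; q0 is accepting → accepted
"abb": q0 → q1 → q1 → q1; q1 is not accepting → rejected
"ab": q0 → q1 → q1; q1 is not accepting → rejected
"bab": q0 → q0 → q1 → q1; q1 is not accepting → rejected
ε: q0; q0 is accepting → accepted

Final answer: "abab", ε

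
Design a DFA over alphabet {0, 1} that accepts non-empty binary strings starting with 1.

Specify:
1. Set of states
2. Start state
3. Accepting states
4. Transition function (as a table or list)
One valid DFA (any DFA recognizing the same language is acceptable):
States: {q0, q1, q2}
Start: q0
Accepting: {q1}
Transitions (accepting states marked with *):
State | 0 | 1 | Accepting
-------------------------
q0    | q2 | q1 |  
q1    | q1 | q1 | *
q2    | q2 | q2 |  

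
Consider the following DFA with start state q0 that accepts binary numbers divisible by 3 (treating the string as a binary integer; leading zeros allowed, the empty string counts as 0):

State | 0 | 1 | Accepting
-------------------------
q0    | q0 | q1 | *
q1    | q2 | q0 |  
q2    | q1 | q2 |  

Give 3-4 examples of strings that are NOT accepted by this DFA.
Any strings that end in a non-accepting state work; for example:
"01": q0 → q0 → q1; q1 is not accepting → rejected
"010": q0 → q0 → q1 → q2; q2 is not accepting → rejected
"0100": q0 → q0 → q1 → q2 → q1; q1 is not accepting → rejected
"0111": q0 → q0 → q1 → q0 → q1; q1 is not accepting → rejected

Final answer: "01", "010", "0100", "0111"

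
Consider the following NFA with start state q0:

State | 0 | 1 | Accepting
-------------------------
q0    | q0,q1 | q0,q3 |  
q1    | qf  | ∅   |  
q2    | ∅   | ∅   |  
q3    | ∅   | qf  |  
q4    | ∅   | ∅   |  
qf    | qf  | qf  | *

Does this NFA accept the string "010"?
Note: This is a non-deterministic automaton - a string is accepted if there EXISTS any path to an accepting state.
Track the set of states the NFA could be in: start {q0}
Read '0': {q0} → {q0, q1}
Read '1': {q0, q1} → {q0, q3}
Read '0': {q0, q3} → {q0, q1}
Final set {q0, q1} contains no accepting state → rejected.

Final answer: No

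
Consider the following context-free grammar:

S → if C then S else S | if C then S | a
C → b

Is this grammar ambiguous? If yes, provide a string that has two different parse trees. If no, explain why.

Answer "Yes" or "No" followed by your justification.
The 'dangling else' can attach to either if. Two leftmost derivations of  if b then if b then a else a:
  (1) S ⇒ if C then S else S ⇒ if b then S else S ⇒ if b then if C then S else S ⇒ if b then if b then S else S ⇒ if b then if b then a else S ⇒ if b then if b then a else a   (else belongs to the outer if)
  (2) S ⇒ if C then S ⇒ if b then S ⇒ if b then if C then S else S ⇒ if b then if b then S else S ⇒ if b then if b then a else S ⇒ if b then if b then a else a   (else belongs to the inner if)
Two distinct parse trees for the same string, so the grammar is ambiguous.

Final answer: Yes - the string 'if b then if b then a else a' has two distinct leftmost derivations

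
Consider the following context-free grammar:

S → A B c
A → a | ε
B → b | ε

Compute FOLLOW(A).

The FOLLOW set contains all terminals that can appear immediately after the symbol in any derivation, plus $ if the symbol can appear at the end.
A occurs in S → A B c followed by B c. Add FIRST(B) minus ε = {b}; B is nullable (B → ε), so what follows B can also follow A: the terminal c. FOLLOW(A) = {b, c}.

Final answer: {b, c}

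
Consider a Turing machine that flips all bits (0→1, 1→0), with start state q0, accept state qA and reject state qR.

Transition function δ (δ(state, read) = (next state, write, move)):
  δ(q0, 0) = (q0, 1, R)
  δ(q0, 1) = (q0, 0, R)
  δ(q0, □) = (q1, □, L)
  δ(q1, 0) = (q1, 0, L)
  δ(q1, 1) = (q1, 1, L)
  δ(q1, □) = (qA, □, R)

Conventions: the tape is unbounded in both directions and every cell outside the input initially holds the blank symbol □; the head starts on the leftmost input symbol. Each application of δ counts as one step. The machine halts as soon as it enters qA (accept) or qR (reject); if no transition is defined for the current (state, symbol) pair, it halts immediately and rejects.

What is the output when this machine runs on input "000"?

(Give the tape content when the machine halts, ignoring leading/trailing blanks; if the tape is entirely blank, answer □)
Step 0: [q0]000 (head at position 0)
Step 1: δ(q0, 0) = (q0, 1, R)  ⊢  1[q0]00 (head at position 1)
Step 2: δ(q0, 0) = (q0, 1, R)  ⊢  11[q0]0 (head at position 2)
Step 3: δ(q0, 0) = (q0, 1, R)  ⊢  111[q0]□ (head at position 3)
Step 4: δ(q0, □) = (q1, □, L)  ⊢  11[q1]1□ (head at position 2)
Step 5: δ(q1, 1) = (q1, 1, L)  ⊢  1[q1]11□ (head at position 1)
Step 6: δ(q1, 1) = (q1, 1, L)  ⊢  [q1]111□ (head at position 0)
Step 7: δ(q1, 1) = (q1, 1, L)  ⊢  [q1]□111□ (head at position -1)
Step 8: δ(q1, □) = (qA, □, R)  ⊢  □[qA]111□ (head at position 0)
The machine is in qA, so it halts and accepts.
Tape content when halted (ignoring surrounding blanks): 111

Final answer: Output: 111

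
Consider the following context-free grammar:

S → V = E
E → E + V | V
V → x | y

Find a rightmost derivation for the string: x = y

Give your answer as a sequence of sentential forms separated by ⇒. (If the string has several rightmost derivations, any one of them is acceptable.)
Start with S.
Step 1: the rightmost non-terminal is S; apply S → V = E:  V = E
Step 2: the rightmost non-terminal is E; apply E → V:  V = V
Step 3: the rightmost non-terminal is V; apply V → y:  V = y
Step 4: the rightmost non-terminal is V; apply V → x:  x = y

Final answer: S ⇒ V = E ⇒ V = V ⇒ V = y ⇒ x = y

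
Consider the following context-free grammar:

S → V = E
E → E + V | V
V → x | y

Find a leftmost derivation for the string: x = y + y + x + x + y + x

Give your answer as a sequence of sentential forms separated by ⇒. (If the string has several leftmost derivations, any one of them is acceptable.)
Start with S.
Step 1: the leftmost non-terminal is S; apply S → V = E:  V = E
Step 2: the leftmost non-terminal is V; apply V → x:  x = E
Step 3: the leftmost non-terminal is E; apply E → E + V:  x = E + V
Step 4: the leftmost non-terminal is E; apply E → E + V:  x = E + V + V
Step 5: the leftmost non-terminal is E; apply E → E + V:  x = E + V + V + V
Step 6: the leftmost non-terminal is E; apply E → E + V:  x = E + V + V + V + V
Step 7: the leftmost non-terminal is E; apply E → E + V:  x = E + V + V + V + V + V
Step 8: the leftmost non-terminal is E; apply E → V:  x = V + V + V + V + V + V
Step 9: the leftmost non-terminal is V; apply V → y:  x = y + V + V + V + V + V
Step 10: the leftmost non-terminal is V; apply V → y:  x = y + y + V + V + V + V
Step 11: the leftmost non-terminal is V; apply V → x:  x = y + y + x + V + V + V
Step 12: the leftmost non-terminal is V; apply V → x:  x = y + y + x + x + V + V
Step 13: the leftmost non-terminal is V; apply V → y:  x = y + y + x + x + y + V
Step 14: the leftmost non-terminal is V; apply V → x:  x = y + y + x + x + y + x

Final answer: S ⇒ V = E ⇒ x = E ⇒ x = E + V ⇒ x = E + V + V ⇒ x = E + V + V + V ⇒ x = E + V + V + V + V ⇒ x = E + V + V + V + V + V ⇒ x = V + V + V + V + V + V ⇒ x = y + V + V + V + V + V ⇒ x = y + y + V + V + V + V ⇒ x = y + y + x + V + V + V ⇒ x = y + y + x + x + V + V ⇒ x = y + y + x + x + y + V ⇒ x = y + y + x + x + y + x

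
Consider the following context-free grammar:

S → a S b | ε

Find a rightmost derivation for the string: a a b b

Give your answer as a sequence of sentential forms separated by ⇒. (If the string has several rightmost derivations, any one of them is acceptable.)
Start with S.
Step 1: the rightmost non-terminal is S; apply S → a S b:  a S b
Step 2: the rightmost non-terminal is S; apply S → a S b:  a a S b b
Step 3: the rightmost non-terminal is S; apply S → ε:  a a b b

Final answer: S ⇒ a S b ⇒ a a S b b ⇒ a a b b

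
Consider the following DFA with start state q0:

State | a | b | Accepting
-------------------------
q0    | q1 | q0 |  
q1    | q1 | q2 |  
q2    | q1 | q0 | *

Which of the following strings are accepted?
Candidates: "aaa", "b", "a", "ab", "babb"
"aaa": q0 → q1 → q1 → q1; q1 is not accepting → rejected
"b": q0 → q0; q0 is not accepting → rejected
"a": q0 → q1; q1 is not accepting → rejected
"ab": q0 → q1 → q2; q2 is accepting → accepted
"babb": q0 → q0 → q1 → q2 → q0; q0 is not accepting → rejected

Final answer: "ab"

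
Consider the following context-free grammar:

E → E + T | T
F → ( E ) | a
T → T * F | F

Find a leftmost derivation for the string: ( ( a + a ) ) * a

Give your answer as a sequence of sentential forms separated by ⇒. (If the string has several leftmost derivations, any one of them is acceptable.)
Start with E.
Step 1: the leftmost non-terminal is E; apply E → T:  T
Step 2: the leftmost non-terminal is T; apply T → T * F:  T * F
Step 3: the leftmost non-terminal is T; apply T → F:  F * F
Step 4: the leftmost non-terminal is F; apply F → ( E ):  ( E ) * F
Step 5: the leftmost non-terminal is E; apply E → T:  ( T ) * F
Step 6: the leftmost non-terminal is T; apply T → F:  ( F ) * F
Step 7: the leftmost non-terminal is F; apply F → ( E ):  ( ( E ) ) * F
Step 8: the leftmost non-terminal is E; apply E → E + T:  ( ( E + T ) ) * F
Step 9: the leftmost non-terminal is E; apply E → T:  ( ( T + T ) ) * F
Step 10: the leftmost non-terminal is T; apply T → F:  ( ( F + T ) ) * F
Step 11: the leftmost non-terminal is F; apply F → a:  ( ( a + T ) ) * F
Step 12: the leftmost non-terminal is T; apply T → F:  ( ( a + F ) ) * F
Step 13: the leftmost non-terminal is F; apply F → a:  ( ( a + a ) ) * F
Step 14: the leftmost non-terminal is F; apply F → a:  ( ( a + a ) ) * a

Final answer: E ⇒ T ⇒ T * F ⇒ F * F ⇒ ( E ) * F ⇒ ( T ) * F ⇒ ( F ) * F ⇒ ( ( E ) ) * F ⇒ ( ( E + T ) ) * F ⇒ ( ( T + T ) ) * F ⇒ ( ( F + T ) ) * F ⇒ ( ( a + T ) ) * F ⇒ ( ( a + F ) ) * F ⇒ ( ( a + a ) ) * F ⇒ ( ( a + a ) ) * a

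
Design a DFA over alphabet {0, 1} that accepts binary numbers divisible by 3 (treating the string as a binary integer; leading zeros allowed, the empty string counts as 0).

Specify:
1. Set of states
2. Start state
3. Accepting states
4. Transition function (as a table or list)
One valid DFA (any DFA recognizing the same language is acceptable):
States: {q0, q1, q2}
Start: q0
Accepting: {q0}
Transitions (accepting states marked with *):
State | 0 | 1 | Accepting
-------------------------
q0    | q0 | q1 | *
q1    | q2 | q0 |  
q2    | q1 | q2 |  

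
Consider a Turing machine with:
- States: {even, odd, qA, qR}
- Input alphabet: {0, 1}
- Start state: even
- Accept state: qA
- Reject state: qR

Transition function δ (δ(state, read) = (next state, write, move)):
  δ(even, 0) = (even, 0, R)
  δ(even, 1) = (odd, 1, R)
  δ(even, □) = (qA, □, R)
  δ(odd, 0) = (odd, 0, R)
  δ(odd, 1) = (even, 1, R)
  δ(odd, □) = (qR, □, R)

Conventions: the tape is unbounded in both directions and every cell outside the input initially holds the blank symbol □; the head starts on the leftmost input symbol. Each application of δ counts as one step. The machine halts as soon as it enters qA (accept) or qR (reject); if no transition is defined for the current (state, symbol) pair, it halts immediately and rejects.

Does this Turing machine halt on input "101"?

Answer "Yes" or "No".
Step 0: [even]101 (head at position 0)
Step 1: δ(even, 1) = (odd, 1, R)  ⊢  1[odd]01 (head at position 1)
Step 2: δ(odd, 0) = (odd, 0, R)  ⊢  10[odd]1 (head at position 2)
Step 3: δ(odd, 1) = (even, 1, R)  ⊢  101[even]□ (head at position 3)
Step 4: δ(even, □) = (qA, □, R)  ⊢  101□[qA]□ (head at position 4)
The machine is in qA, so it halts and accepts.
It halts after 4 steps.

Final answer: Yes - halts after 4 steps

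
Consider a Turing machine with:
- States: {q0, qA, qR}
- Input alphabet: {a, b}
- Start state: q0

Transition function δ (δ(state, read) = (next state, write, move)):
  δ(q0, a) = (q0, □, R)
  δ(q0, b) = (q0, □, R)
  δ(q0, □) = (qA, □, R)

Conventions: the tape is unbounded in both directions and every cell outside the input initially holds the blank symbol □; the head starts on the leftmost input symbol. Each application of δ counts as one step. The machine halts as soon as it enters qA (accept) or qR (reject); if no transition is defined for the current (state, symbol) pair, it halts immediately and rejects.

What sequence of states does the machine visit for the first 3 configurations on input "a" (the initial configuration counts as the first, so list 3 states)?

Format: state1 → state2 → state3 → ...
Step 0: [q0]a (head at position 0)
Step 1: δ(q0, a) = (q0, □, R)  ⊢  □[q0]□ (head at position 1)
Step 2: δ(q0, □) = (qA, □, R)  ⊢  □□[qA]□ (head at position 2)
Reading off the states of these 3 configurations: q0 → q0 → qA

Final answer: q0 → q0 → qA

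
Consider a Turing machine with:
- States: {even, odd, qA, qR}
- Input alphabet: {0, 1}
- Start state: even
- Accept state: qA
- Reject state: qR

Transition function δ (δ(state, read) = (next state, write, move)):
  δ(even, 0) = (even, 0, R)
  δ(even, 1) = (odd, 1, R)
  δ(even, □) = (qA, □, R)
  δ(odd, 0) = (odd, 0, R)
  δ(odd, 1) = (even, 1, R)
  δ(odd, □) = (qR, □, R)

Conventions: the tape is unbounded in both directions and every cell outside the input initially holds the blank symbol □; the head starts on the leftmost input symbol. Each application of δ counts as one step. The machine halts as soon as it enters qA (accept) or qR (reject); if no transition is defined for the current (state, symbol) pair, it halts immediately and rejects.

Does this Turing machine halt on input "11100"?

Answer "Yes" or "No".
Step 0: [even]11100 (head at position 0)
Step 1: δ(even, 1) = (odd, 1, R)  ⊢  1[odd]1100 (head at position 1)
Step 2: δ(odd, 1) = (even, 1, R)  ⊢  11[even]100 (head at position 2)
Step 3: δ(even, 1) = (odd, 1, R)  ⊢  111[odd]00 (head at position 3)
Step 4: δ(odd, 0) = (odd, 0, R)  ⊢  1110[odd]0 (head at position 4)
Step 5: δ(odd, 0) = (odd, 0, R)  ⊢  11100[odd]□ (head at position 5)
Step 6: δ(odd, □) = (qR, □, R)  ⊢  11100□[qR]□ (head at position 6)
The machine is in qR, so it halts and rejects.
It halts after 6 steps.

Final answer: Yes - halts after 6 steps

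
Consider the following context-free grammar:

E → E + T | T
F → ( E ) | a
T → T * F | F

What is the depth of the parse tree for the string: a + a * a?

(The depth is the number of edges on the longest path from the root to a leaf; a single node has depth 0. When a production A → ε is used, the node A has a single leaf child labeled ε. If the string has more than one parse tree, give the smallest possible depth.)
The grammar is unambiguous; the parse tree of a + a * a is:
E → E + T at the root (depth 0).
  Left E (depth 1) → T (2) → F (3) → a (4).
  Right T (depth 1) → T * F; that T (2) → F (3) → a (4); F (2) → a (3).
The longest root-to-leaf paths have 4 edges.
Depth = 4.

Final answer: 4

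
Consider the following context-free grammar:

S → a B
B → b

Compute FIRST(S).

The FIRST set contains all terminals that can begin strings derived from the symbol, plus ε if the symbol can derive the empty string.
S has the single production S → a B, whose right-hand side begins with the terminal a. So FIRST(S) = {a}.

Final answer: {a}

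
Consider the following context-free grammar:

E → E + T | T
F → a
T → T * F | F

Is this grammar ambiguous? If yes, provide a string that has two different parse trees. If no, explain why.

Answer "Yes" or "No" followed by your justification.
This is the standard stratified expression grammar: '+' is introduced only by the left-recursive rule E → E + T and '*' only by the left-recursive rule T → T * F, with F → a. For any string, the last '+' must be the one produced at the root E (everything after it is a T containing no '+'), and likewise within each T the last '*' is produced at its root. This fixes the parse tree uniquely (left-associative, '*' binding tighter than '+'), so every string has exactly one parse tree.

Final answer: No - the grammar is unambiguous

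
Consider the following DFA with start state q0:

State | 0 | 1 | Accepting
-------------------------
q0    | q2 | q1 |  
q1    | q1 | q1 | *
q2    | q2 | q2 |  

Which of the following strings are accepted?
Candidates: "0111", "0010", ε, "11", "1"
"0111": q0 → q2 → q2 → q2 → q2; q2 is not accepting → rejected
"0010": q0 → q2 → q2 → q2 → q2; q2 is not accepting → rejected
ε: q0; q0 is not accepting → rejected
"11": q0 → q1 → q1; q1 is accepting → accepted
"1": q0 → q1; q1 is accepting → accepted

Final answer: "11", "1"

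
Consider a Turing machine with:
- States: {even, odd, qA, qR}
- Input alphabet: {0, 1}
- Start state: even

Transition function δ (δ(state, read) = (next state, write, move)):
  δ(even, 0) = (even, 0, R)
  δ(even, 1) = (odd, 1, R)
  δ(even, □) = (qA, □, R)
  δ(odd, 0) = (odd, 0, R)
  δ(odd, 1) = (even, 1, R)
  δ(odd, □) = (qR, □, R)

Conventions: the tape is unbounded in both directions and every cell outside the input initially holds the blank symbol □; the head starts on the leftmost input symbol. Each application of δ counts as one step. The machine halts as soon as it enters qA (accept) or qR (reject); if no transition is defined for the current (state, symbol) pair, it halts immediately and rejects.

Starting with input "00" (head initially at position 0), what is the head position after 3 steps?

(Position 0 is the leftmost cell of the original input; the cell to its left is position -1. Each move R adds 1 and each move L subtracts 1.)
Step 0: [even]00 (head at position 0)
Step 1: δ(even, 0) = (even, 0, R)  ⊢  0[even]0 (head at position 1)
Step 2: δ(even, 0) = (even, 0, R)  ⊢  00[even]□ (head at position 2)
Step 3: δ(even, □) = (qA, □, R)  ⊢  00□[qA]□ (head at position 3)
Head position after 3 steps: 3

Final answer: Position 3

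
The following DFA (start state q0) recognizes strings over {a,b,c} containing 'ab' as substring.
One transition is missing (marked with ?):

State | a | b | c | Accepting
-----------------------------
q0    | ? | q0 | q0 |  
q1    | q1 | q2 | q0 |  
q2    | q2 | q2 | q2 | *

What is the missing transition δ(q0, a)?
q1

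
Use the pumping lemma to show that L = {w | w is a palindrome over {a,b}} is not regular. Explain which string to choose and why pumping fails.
Language: L = {w | w is a palindrome over {a,b}} (strings that read the same forwards and backwards)
Step 1: Assume for contradiction that L is regular, with pumping length p.
Step 2: Choose s = a^p b a^p. Then s ∈ L (it reads the same forwards and backwards) and |s| ≥ p.
Step 3: Consider any decomposition s = xyz with |xy| ≤ p and |y| > 0. Since |xy| ≤ p and the first p symbols of s are all a's, y = a^k for some k with 1 ≤ k ≤ p.
Step 4: Pumping up (i = 2): xy²z = a^(p+k) b a^p. Its reverse is a^p b a^(p+k) ≠ a^(p+k) b a^p (the single b is no longer in the middle), so xy²z is not a palindrome and xy²z ∉ L.
This contradicts the pumping lemma, so L is not regular.

Final answer: Choose s = a^p b a^p. Since |xy| ≤ p, y = a^k with k ≥ 1. Then xy²z = a^(p+k) b a^p is not a palindrome, so ∉ L.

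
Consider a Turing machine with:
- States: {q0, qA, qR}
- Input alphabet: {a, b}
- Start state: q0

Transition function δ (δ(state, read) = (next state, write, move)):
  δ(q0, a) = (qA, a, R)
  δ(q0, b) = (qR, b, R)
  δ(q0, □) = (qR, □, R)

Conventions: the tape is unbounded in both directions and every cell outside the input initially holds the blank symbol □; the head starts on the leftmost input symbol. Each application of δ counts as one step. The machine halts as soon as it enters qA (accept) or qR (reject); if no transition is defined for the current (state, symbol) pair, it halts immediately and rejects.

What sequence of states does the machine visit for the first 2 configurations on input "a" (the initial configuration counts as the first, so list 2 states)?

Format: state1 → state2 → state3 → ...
Step 0: [q0]a (head at position 0)
Step 1: δ(q0, a) = (qA, a, R)  ⊢  a[qA]□ (head at position 1)
Reading off the states of these 2 configurations: q0 → qA

Final answer: q0 → qA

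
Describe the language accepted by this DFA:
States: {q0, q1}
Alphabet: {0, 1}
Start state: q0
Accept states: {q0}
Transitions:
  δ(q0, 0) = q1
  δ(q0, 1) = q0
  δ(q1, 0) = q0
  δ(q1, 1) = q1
Analyzing the DFA structure:
Start state: q0
Accept states: {q0}
Interpreting what each state remembers (checking against the transitions):
  q0: an even number of 0s has been read so far
  q1: an odd number of 0s has been read so far
  δ(q0, 0): in q0 (an even number of 0s has been read so far), after reading 0 we have: an odd number of 0s has been read so far → q1
  δ(q0, 1): in q0 (an even number of 0s has been read so far), after reading 1 we have: an even number of 0s has been read so far → q0
  δ(q1, 0): in q1 (an odd number of 0s has been read so far), after reading 0 we have: an even number of 0s has been read so far → q0
  δ(q1, 1): in q1 (an odd number of 0s has been read so far), after reading 1 we have: an odd number of 0s has been read so far → q1
A string is accepted iff it ends in {q0}, i.e. an even number of 0s has been read so far.
Language: All binary strings with an even number of 0s

Final answer: All binary strings with an even number of 0s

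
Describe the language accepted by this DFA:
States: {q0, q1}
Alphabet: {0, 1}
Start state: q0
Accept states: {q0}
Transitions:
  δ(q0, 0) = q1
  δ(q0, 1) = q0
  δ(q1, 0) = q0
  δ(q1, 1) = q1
Analyzing the DFA structure:
Start state: q0
Accept states: {q0}
Interpreting what each state remembers (checking against the transitions):
  q0: an even number of 0s has been read so far
  q1: an odd number of 0s has been read so far
  δ(q0, 0): in q0 (an even number of 0s has been read so far), after reading 0 we have: an odd number of 0s has been read so far → q1
  δ(q0, 1): in q0 (an even number of 0s has been read so far), after reading 1 we have: an even number of 0s has been read so far → q0
  δ(q1, 0): in q1 (an odd number of 0s has been read so far), after reading 0 we have: an even number of 0s has been read so far → q0
  δ(q1, 1): in q1 (an odd number of 0s has been read so far), after reading 1 we have: an odd number of 0s has been read so far → q1
A string is accepted iff it ends in {q0}, i.e. an even number of 0s has been read so far.
Language: All binary strings with an even number of 0s

Final answer: All binary strings with an even number of 0s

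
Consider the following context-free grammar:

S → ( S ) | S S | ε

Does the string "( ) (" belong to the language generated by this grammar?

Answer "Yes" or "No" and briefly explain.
Each production adds parentheses only in matched pairs (S → ( S )) or none at all, so every derived string has equally many '(' and ')'. The string ( ) ( has two '(' and one ')', so it cannot be derived.

Final answer: No - no valid derivation exists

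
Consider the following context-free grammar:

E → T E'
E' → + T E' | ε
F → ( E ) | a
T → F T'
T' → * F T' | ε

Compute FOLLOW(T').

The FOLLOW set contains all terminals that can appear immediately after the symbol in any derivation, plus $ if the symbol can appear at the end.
Useful FIRST sets: FIRST(E') = {+, ε}, FIRST(T') = {*, ε} (both E' and T' are nullable).
FOLLOW(E): E is the start symbol → $; E appears in F → ( E ) followed by ')' → FOLLOW(E) = {), $}.
FOLLOW(E'): E' appears at the right end of E → T E' and of E' → + T E', so FOLLOW(E') ⊇ FOLLOW(E) (the second occurrence adds nothing new). FOLLOW(E') = {), $}.
FOLLOW(T): in E → T E' and E' → + T E', T is followed by E': add FIRST(E') minus ε = {+}; since E' is nullable, also add FOLLOW(E) and FOLLOW(E') = {), $}. FOLLOW(T) = {+, ), $}.
FOLLOW(T'): T' appears at the right end of T → F T' and of T' → * F T', so FOLLOW(T') = FOLLOW(T) = {+, ), $}.

Final answer: {$, ), +}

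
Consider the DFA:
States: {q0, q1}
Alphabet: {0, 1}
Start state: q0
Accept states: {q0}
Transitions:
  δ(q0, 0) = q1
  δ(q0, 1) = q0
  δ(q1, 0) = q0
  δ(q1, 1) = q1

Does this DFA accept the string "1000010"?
Processing string "1000010":
  q0 --1--> q0
  q0 --0--> q1
  q1 --0--> q0
  q0 --0--> q1
  q1 --0--> q0
  q0 --1--> q0
  q0 --0--> q1
Final state: q1
Accept states: {q0}
q1 is not an accept state, so the string is rejected.

Final answer: No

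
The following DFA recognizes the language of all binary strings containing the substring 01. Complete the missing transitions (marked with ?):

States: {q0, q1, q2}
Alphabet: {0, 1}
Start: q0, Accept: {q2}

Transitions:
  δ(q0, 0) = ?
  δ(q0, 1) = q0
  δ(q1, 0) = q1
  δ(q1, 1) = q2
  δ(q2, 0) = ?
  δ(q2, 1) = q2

What each state remembers (consistent with the given transitions and accept states):
  q0: 01 not seen yet and the last symbol was not 0
  q1: 01 not seen yet and the last symbol was 0
  q2: the substring 01 has already been seen
Filling in the missing entries:
  δ(q0, 0): in q0 (01 not seen yet and the last symbol was not 0), after reading 0 we have: 01 not seen yet and the last symbol was 0 → q1
  δ(q2, 0): in q2 (the substring 01 has already been seen), after reading 0 we have: the substring 01 has already been seen → q2

Final answer: δ(q0, 0) = q1; δ(q2, 0) = q2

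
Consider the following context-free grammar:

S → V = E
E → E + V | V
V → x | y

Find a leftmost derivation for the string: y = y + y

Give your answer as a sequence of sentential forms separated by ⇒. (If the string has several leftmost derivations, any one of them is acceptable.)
Start with S.
Step 1: the leftmost non-terminal is S; apply S → V = E:  V = E
Step 2: the leftmost non-terminal is V; apply V → y:  y = E
Step 3: the leftmost non-terminal is E; apply E → E + V:  y = E + V
Step 4: the leftmost non-terminal is E; apply E → V:  y = V + V
Step 5: the leftmost non-terminal is V; apply V → y:  y = y + V
Step 6: the leftmost non-terminal is V; apply V → y:  y = y + y

Final answer: S ⇒ V = E ⇒ y = E ⇒ y = E + V ⇒ y = V + V ⇒ y = y + V ⇒ y = y + y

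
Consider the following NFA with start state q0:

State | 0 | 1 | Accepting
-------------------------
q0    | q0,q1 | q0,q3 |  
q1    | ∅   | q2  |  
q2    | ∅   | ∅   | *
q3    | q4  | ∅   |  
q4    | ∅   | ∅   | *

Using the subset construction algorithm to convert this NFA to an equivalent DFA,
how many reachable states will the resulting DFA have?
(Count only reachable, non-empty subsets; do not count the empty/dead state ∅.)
Start subset: {q0}
{q0}: on 0 → {q0, q1}, on 1 → {q0, q3}
{q0, q1}: on 0 → {q0, q1}, on 1 → {q0, q2, q3}
{q0, q3}: on 0 → {q0, q1, q4}, on 1 → {q0, q3}
{q0, q2, q3}: on 0 → {q0, q1, q4}, on 1 → {q0, q3}
{q0, q1, q4}: on 0 → {q0, q1}, on 1 → {q0, q2, q3}
Reachable non-empty subsets: {q0}, {q0, q1}, {q0, q3}, {q0, q2, q3}, {q0, q1, q4} — 5 in total.

Final answer: 5 states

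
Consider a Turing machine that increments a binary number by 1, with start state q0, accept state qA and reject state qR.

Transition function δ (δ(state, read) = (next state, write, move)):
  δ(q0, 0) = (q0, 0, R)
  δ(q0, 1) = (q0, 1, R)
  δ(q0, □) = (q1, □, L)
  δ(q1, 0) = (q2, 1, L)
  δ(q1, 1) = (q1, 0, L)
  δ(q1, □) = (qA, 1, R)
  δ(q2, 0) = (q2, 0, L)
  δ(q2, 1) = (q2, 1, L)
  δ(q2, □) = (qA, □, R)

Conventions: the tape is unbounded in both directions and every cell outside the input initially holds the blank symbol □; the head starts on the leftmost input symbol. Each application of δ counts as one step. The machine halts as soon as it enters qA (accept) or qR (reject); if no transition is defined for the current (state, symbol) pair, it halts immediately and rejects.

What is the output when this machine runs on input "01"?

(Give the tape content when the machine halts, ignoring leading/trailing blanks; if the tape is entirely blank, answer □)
Step 0: [q0]01 (head at position 0)
Step 1: δ(q0, 0) = (q0, 0, R)  ⊢  0[q0]1 (head at position 1)
Step 2: δ(q0, 1) = (q0, 1, R)  ⊢  01[q0]□ (head at position 2)
Step 3: δ(q0, □) = (q1, □, L)  ⊢  0[q1]1□ (head at position 1)
Step 4: δ(q1, 1) = (q1, 0, L)  ⊢  [q1]00□ (head at position 0)
Step 5: δ(q1, 0) = (q2, 1, L)  ⊢  [q2]□10□ (head at position -1)
Step 6: δ(q2, □) = (qA, □, R)  ⊢  □[qA]10□ (head at position 0)
The machine is in qA, so it halts and accepts.
Tape content when halted (ignoring surrounding blanks): 10

Final answer: Output: 10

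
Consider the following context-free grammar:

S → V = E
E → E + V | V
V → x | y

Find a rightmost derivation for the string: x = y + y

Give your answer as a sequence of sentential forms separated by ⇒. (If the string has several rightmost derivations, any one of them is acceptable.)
Start with S.
Step 1: the rightmost non-terminal is S; apply S → V = E:  V = E
Step 2: the rightmost non-terminal is E; apply E → E + V:  V = E + V
Step 3: the rightmost non-terminal is V; apply V → y:  V = E + y
Step 4: the rightmost non-terminal is E; apply E → V:  V = V + y
Step 5: the rightmost non-terminal is V; apply V → y:  V = y + y
Step 6: the rightmost non-terminal is V; apply V → x:  x = y + y

Final answer: S ⇒ V = E ⇒ V = E + V ⇒ V = E + y ⇒ V = V + y ⇒ V = y + y ⇒ x = y + y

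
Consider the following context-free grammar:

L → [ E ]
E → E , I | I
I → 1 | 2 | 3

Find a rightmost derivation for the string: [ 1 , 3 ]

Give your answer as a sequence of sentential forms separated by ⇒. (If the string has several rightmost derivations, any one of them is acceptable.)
Start with L.
Step 1: the rightmost non-terminal is L; apply L → [ E ]:  [ E ]
Step 2: the rightmost non-terminal is E; apply E → E , I:  [ E , I ]
Step 3: the rightmost non-terminal is I; apply I → 3:  [ E , 3 ]
Step 4: the rightmost non-terminal is E; apply E → I:  [ I , 3 ]
Step 5: the rightmost non-terminal is I; apply I → 1:  [ 1 , 3 ]

Final answer: L ⇒ [ E ] ⇒ [ E , I ] ⇒ [ E , 3 ] ⇒ [ I , 3 ] ⇒ [ 1 , 3 ]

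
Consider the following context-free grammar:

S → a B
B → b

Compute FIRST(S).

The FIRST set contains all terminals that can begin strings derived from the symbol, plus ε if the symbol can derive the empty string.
S has the single production S → a B, whose right-hand side begins with the terminal a. So FIRST(S) = {a}.

Final answer: {a}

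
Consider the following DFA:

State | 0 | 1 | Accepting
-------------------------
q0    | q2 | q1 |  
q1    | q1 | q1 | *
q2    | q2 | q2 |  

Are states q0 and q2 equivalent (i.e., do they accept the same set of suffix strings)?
Try the suffix "1".
From q0: q0 → q1 — accepting.
From q2: q2 → q2 — not accepting.
The two states disagree on this suffix, so they are not equivalent.

Final answer: No. Distinguishing string: "1" - accepted from q0 but not from q2.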